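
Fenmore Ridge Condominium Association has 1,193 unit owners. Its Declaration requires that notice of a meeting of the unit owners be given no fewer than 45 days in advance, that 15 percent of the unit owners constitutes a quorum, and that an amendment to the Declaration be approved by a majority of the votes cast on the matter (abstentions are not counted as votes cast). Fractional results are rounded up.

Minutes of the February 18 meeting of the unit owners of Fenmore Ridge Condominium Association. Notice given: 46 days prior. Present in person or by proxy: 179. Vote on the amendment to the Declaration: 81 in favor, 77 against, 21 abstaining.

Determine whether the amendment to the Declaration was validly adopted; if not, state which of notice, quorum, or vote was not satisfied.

Valid — all requirements satisfied.

Notice: 46 days given; 45 required. Satisfied.
Quorum: 15% of 1,193 = 178.95, rounded up to 179; 179 present. Satisfied.
Vote: requires a majority of the votes cast (179 − 21 abstaining = 158); a majority of 158 is 80, so 80 needed; 81 in favor. Satisfied.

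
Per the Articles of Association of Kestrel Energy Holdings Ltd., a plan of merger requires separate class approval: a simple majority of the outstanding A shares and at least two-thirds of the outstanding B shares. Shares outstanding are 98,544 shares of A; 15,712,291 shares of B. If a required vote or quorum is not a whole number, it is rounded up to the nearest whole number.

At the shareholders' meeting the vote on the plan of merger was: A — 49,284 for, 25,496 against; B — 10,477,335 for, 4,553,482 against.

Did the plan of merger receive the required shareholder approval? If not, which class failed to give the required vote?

A: a majority of 98544 is 49273; 49,273 required, 49,284 in favor — approved.
B: 2/3 of 15712291 = 10474860.67, rounded up to 10474861; 10,474,861 required, 10,477,335 in favor — approved.

Approved — every class gave the required vote.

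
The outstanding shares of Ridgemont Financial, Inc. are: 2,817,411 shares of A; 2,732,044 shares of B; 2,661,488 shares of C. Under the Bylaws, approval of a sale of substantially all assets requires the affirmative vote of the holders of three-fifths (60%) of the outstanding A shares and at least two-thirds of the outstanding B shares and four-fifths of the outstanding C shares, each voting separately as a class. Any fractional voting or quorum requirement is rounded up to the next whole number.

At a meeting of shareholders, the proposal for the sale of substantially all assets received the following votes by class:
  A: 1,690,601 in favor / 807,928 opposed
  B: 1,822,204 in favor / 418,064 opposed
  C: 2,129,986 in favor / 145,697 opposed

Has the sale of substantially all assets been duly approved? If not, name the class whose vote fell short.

A: 3/5 of 2817411 = 1690446.60, rounded up to 1690447; 1,690,447 required, 1,690,601 in favor — approved.
B: 2/3 of 2732044 = 1821362.67, rounded up to 1821363; 1,821,363 required, 1,822,204 in favor — approved.
C: 4/5 of 2661488 = 2129190.40, rounded up to 2129191; 2,129,191 required, 2,129,986 in favor — approved.

Approved — every class gave the required vote.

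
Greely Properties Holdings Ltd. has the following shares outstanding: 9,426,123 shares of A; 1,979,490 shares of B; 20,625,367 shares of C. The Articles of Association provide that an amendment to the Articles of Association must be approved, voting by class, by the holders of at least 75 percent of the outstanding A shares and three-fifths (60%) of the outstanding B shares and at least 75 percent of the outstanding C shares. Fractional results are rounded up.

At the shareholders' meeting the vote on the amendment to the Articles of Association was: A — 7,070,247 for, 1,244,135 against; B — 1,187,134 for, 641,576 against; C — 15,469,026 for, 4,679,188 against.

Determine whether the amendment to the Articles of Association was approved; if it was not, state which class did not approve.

A: 3/4 of 9426123 = 7069592.25, rounded up to 7069593; 7,069,593 required, 7,070,247 in favor — approved.
B: 3/5 of 1979490 = 1187694; 1,187,694 required, 1,187,134 in favor — not approved.
C: 3/4 of 20625367 = 15469025.25, rounded up to 15469026; 15,469,026 required, 15,469,026 in favor — approved.

Not approved — the B shares did not give the required vote.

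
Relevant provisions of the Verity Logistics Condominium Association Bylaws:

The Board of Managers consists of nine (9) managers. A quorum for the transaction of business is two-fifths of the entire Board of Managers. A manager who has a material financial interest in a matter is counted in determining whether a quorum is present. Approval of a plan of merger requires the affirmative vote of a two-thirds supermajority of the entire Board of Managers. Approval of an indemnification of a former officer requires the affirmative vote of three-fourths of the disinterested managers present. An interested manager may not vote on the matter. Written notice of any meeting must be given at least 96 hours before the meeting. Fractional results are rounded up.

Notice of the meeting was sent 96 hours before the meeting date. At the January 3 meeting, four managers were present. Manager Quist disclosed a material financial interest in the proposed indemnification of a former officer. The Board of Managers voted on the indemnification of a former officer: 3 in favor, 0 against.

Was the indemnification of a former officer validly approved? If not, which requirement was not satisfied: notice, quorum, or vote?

Notice: 96 hours given; 96 required (96 ≥ 96). Satisfied.
Quorum: 4 present (interested managers count toward quorum); quorum is 4. Satisfied.
Vote: the indemnification of a former officer requires three-fourths of the disinterested managers present (4 − 1 = 3). 3/4 of 3 = 2.25, rounded up to 3, so 3 affirmative votes are needed; 3 voted in favor. Satisfied.

Valid — all requirements satisfied.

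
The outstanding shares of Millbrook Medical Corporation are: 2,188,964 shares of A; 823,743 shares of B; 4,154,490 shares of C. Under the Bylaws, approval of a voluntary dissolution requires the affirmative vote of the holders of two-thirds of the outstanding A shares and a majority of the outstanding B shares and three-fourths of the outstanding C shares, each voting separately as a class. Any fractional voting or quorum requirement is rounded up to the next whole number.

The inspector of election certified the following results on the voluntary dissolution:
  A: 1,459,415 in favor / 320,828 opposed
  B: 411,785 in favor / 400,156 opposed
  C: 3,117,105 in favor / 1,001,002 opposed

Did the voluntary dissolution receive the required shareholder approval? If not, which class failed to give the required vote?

Not approved — the B shares did not give the required vote.

A: 2/3 of 2188964 = 1459309.33, rounded up to 1459310; 1,459,310 required, 1,459,415 in favor — approved.
B: a majority of 823743 is 411872; 411,872 required, 411,785 in favor — not approved.
C: 3/4 of 4154490 = 3115867.50, rounded up to 3115868; 3,115,868 required, 3,117,105 in favor — approved.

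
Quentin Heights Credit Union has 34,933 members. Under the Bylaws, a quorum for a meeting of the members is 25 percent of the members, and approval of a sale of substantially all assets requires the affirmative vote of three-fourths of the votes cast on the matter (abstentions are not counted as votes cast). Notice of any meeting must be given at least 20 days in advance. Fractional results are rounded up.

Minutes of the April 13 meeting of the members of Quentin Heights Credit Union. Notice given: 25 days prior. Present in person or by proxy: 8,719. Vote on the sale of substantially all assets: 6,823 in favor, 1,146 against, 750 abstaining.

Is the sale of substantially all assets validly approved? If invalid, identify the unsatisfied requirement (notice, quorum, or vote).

Invalid — quorum requirement not satisfied.

Notice: 25 days given; 20 required. Satisfied.
Quorum: 25% of 34,933 = 8,733.25, rounded up to 8,734; 8,719 present. Not satisfied.
Vote: requires three-fourths of the votes cast (8,719 − 750 abstaining = 7,969); 3/4 of 7969 = 5976.75, rounded up to 5977, so 5,977 needed; 6,823 in favor. Satisfied.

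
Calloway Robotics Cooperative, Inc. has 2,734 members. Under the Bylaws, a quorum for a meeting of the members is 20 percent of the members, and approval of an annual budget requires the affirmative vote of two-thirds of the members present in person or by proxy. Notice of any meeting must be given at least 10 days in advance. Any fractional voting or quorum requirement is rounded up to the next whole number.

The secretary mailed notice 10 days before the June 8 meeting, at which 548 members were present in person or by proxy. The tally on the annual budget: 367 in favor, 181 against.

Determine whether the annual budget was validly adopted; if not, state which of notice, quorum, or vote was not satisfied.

Valid — all requirements satisfied.

Notice: 10 days given; 10 required. Satisfied.
Quorum: 20% of 2,734 = 546.80, rounded up to 547; 548 present. Satisfied.
Vote: requires two-thirds of those present (548); 2/3 of 548 = 365.33, rounded up to 366, so 366 needed; 367 in favor. Satisfied.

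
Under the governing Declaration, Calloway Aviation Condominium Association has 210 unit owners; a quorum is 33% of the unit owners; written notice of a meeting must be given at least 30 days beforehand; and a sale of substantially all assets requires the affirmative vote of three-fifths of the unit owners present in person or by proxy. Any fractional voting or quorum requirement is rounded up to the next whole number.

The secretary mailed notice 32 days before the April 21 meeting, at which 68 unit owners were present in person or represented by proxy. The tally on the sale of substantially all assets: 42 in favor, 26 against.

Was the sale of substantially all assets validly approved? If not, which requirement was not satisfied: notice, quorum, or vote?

Invalid — quorum requirement not satisfied.

Notice: 32 days given; 30 required. Satisfied.
Quorum: 33% of 210 = 69.30, rounded up to 70; 68 present. Not satisfied.
Vote: requires three-fifths of those present (68); 3/5 of 68 = 40.80, rounded up to 41, so 41 needed; 42 in favor. Satisfied.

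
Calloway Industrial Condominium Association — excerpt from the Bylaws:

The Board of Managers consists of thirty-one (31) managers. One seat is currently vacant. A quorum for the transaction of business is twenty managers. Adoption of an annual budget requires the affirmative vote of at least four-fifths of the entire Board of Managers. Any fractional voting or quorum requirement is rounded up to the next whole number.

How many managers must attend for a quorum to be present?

The quorum is fixed at 20.

20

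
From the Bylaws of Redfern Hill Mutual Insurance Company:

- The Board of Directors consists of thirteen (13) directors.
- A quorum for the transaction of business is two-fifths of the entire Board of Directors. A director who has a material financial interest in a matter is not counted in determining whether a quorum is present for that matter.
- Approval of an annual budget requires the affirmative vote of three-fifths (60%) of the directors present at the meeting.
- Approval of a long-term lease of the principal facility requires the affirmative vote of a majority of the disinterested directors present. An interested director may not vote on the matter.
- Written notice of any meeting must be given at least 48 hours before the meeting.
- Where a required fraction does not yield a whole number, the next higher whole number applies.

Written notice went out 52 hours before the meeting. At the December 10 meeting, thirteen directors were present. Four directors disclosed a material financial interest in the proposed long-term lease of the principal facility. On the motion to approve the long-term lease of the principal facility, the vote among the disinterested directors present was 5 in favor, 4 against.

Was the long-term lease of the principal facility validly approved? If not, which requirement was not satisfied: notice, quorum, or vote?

Valid — all requirements satisfied.

Notice: 52 hours given; 48 required (52 ≥ 48). Satisfied.
Quorum: 13 present, but the 4 interested directors do not count, leaving 9. Quorum is 6. Satisfied.
Vote: the long-term lease of the principal facility requires a majority of the disinterested directors present (13 − 4 = 9). A majority of 9 is 5, so 5 affirmative votes are needed; 5 voted in favor. Satisfied.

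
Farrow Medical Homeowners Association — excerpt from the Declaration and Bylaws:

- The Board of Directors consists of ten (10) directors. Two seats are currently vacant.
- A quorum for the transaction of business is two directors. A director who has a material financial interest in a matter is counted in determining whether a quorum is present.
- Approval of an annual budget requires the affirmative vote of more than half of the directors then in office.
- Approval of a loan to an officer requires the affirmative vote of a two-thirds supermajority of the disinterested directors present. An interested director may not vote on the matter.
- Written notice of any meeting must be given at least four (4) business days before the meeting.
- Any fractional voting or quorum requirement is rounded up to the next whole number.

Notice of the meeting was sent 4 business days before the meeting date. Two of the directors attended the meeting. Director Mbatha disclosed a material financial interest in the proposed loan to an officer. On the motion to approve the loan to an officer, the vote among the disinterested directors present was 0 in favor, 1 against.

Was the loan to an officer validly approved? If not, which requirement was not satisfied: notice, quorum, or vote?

Notice: 4 business days given; 4 required (4 ≥ 4). Satisfied.
Quorum: 2 present (interested directors count toward quorum); quorum is 2. Satisfied.
Vote: the loan to an officer requires two-thirds of the disinterested directors present (2 − 1 = 1). 2/3 of 1 = 0.67, rounded up to 1, so 1 affirmative vote is needed; 0 voted in favor. Not satisfied.

Invalid — vote requirement not satisfied.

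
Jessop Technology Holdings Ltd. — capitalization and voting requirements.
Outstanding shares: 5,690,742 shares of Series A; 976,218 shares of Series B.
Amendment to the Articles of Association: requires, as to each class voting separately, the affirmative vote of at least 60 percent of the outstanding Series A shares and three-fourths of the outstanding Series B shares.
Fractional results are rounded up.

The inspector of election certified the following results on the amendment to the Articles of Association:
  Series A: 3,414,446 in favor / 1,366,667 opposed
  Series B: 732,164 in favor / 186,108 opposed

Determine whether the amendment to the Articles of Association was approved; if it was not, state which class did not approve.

Series A: 3/5 of 5690742 = 3414445.20, rounded up to 3414446; 3,414,446 required, 3,414,446 in favor — approved.
Series B: 3/4 of 976218 = 732163.50, rounded up to 732164; 732,164 required, 732,164 in favor — approved.

Approved — every class gave the required vote.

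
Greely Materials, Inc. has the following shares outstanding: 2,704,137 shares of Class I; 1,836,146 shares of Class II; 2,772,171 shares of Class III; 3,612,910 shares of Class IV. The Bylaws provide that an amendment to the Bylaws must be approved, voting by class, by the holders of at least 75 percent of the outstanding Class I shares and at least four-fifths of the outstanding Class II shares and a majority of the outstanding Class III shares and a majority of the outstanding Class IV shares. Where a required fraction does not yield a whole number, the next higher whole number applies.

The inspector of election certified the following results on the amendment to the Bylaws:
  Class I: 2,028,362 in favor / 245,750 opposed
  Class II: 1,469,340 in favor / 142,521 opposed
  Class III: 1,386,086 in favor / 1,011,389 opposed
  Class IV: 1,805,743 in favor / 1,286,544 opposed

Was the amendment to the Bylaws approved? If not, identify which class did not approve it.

Class I: 3/4 of 2704137 = 2028102.75, rounded up to 2028103; 2,028,103 required, 2,028,362 in favor — approved.
Class II: 4/5 of 1836146 = 1468916.80, rounded up to 1468917; 1,468,917 required, 1,469,340 in favor — approved.
Class III: a majority of 2772171 is 1386086; 1,386,086 required, 1,386,086 in favor — approved.
Class IV: a majority of 3612910 is 1806456; 1,806,456 required, 1,805,743 in favor — not approved.

Not approved — the Class IV shares did not give the required vote.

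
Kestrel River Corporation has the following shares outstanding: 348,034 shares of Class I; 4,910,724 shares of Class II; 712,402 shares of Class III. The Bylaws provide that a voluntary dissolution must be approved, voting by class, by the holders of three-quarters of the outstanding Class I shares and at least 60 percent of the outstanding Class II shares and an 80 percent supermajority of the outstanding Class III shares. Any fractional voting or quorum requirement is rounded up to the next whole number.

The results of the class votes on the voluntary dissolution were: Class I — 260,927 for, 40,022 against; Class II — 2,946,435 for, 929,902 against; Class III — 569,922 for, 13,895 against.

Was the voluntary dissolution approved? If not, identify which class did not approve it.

Class I: 3/4 of 348034 = 261025.50, rounded up to 261026; 261,026 required, 260,927 in favor — not approved.
Class II: 3/5 of 4910724 = 2946434.40, rounded up to 2946435; 2,946,435 required, 2,946,435 in favor — approved.
Class III: 4/5 of 712402 = 569921.60, rounded up to 569922; 569,922 required, 569,922 in favor — approved.

Not approved — the Class I shares did not give the required vote.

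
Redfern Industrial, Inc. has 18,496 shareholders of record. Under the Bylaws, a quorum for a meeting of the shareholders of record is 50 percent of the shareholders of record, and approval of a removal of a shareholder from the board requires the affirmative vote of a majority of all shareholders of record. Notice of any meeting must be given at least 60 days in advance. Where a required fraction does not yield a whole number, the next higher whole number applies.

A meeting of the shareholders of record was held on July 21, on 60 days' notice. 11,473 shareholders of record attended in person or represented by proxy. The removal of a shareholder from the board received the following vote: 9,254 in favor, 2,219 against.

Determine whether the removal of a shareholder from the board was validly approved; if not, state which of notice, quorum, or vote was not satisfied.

Valid — all requirements satisfied.

Notice: 60 days given; 60 required. Satisfied.
Quorum: 50% of 18,496 = 9,248; 11,473 present. Satisfied.
Vote: requires a majority of all shareholders of record (18,496); a majority of 18496 is 9249, so 9,249 needed; 9,254 in favor. Satisfied.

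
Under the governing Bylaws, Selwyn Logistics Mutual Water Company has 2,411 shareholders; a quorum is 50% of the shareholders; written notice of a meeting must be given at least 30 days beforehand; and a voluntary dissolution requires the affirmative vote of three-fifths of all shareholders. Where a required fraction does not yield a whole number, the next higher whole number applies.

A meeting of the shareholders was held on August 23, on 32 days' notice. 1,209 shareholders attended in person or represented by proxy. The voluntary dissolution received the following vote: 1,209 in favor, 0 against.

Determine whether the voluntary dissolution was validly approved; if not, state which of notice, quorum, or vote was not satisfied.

Notice: 32 days given; 30 required. Satisfied.
Quorum: 50% of 2,411 = 1,205.50, rounded up to 1,206; 1,209 present. Satisfied.
Vote: requires three-fifths of all shareholders (2,411); 3/5 of 2411 = 1446.60, rounded up to 1447, so 1,447 needed; 1,209 in favor. Not satisfied.

Invalid — vote requirement not satisfied.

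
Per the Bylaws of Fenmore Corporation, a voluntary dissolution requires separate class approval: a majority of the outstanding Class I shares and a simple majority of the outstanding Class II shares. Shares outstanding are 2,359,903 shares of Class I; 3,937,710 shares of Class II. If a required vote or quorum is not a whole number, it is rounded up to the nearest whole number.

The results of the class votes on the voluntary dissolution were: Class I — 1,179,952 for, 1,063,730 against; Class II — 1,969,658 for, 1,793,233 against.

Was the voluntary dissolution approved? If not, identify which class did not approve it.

Class I: a majority of 2359903 is 1179952; 1,179,952 required, 1,179,952 in favor — approved.
Class II: a majority of 3937710 is 1968856; 1,968,856 required, 1,969,658 in favor — approved.

Approved — every class gave the required vote.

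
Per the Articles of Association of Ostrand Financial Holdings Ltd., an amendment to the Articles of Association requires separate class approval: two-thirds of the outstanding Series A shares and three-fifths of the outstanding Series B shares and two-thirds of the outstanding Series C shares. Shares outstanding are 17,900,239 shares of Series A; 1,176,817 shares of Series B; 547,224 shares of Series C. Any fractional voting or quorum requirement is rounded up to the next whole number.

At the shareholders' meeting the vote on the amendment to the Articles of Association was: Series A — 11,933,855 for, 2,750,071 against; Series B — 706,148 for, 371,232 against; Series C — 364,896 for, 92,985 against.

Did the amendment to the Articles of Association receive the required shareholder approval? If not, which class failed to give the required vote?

Series A: 2/3 of 17900239 = 11933492.67, rounded up to 11933493; 11,933,493 required, 11,933,855 in favor — approved.
Series B: 3/5 of 1176817 = 706090.20, rounded up to 706091; 706,091 required, 706,148 in favor — approved.
Series C: 2/3 of 547224 = 364816; 364,816 required, 364,896 in favor — approved.

Approved — every class gave the required vote.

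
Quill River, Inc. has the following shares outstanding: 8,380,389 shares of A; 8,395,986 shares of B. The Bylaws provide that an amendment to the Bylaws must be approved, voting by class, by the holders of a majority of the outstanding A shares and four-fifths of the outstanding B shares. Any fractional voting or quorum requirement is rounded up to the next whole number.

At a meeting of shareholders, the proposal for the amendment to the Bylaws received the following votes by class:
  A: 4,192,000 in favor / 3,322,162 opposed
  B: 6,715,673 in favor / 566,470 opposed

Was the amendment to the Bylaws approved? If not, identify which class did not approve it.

A: a majority of 8380389 is 4190195; 4,190,195 required, 4,192,000 in favor — approved.
B: 4/5 of 8395986 = 6716788.80, rounded up to 6716789; 6,716,789 required, 6,715,673 in favor — not approved.

Not approved — the B shares did not give the required vote.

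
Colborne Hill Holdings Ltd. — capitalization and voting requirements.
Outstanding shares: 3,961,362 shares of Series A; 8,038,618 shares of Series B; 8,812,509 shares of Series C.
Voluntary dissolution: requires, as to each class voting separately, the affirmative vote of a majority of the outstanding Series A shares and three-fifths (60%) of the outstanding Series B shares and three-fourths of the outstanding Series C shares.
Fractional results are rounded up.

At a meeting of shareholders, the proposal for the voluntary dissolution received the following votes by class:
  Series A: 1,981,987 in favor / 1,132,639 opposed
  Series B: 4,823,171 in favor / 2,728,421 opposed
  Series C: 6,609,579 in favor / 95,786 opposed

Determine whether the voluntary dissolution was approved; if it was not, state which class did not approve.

Series A: a majority of 3961362 is 1980682; 1,980,682 required, 1,981,987 in favor — approved.
Series B: 3/5 of 8038618 = 4823170.80, rounded up to 4823171; 4,823,171 required, 4,823,171 in favor — approved.
Series C: 3/4 of 8812509 = 6609381.75, rounded up to 6609382; 6,609,382 required, 6,609,579 in favor — approved.

Approved — every class gave the required vote.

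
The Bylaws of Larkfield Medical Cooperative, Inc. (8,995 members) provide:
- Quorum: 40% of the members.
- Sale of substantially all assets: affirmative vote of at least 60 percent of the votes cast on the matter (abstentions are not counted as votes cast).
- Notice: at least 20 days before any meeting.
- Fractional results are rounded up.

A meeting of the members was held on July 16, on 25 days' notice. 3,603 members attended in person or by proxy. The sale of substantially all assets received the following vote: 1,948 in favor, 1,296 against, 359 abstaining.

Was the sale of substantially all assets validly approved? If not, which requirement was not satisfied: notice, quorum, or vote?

Valid — all requirements satisfied.

Notice: 25 days given; 20 required. Satisfied.
Quorum: 40% of 8,995 = 3,598; 3,603 present. Satisfied.
Vote: requires three-fifths of the votes cast (3,603 − 359 abstaining = 3,244); 3/5 of 3244 = 1946.40, rounded up to 1947, so 1,947 needed; 1,948 in favor. Satisfied.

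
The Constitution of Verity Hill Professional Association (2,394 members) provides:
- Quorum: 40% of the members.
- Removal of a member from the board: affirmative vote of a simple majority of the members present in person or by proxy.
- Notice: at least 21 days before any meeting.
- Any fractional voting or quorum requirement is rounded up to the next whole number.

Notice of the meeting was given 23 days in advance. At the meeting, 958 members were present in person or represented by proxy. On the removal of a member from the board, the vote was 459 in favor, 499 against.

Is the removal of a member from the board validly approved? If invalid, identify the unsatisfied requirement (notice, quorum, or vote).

Invalid — vote requirement not satisfied.

Notice: 23 days given; 21 required. Satisfied.
Quorum: 40% of 2,394 = 957.60, rounded up to 958; 958 present. Satisfied.
Vote: requires a majority of those present (958); a majority of 958 is 480, so 480 needed; 459 in favor. Not satisfied.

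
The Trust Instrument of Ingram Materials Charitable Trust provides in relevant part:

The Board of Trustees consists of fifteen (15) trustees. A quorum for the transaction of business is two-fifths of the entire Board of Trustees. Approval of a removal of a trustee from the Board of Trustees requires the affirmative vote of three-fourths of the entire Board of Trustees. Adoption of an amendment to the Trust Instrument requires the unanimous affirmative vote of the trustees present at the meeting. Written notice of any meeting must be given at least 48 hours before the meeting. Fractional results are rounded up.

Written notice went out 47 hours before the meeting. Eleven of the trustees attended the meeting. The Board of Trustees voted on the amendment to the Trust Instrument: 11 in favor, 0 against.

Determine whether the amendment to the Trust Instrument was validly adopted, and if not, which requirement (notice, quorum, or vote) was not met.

Invalid — notice requirement not satisfied.

Notice: 47 hours given; 48 required (47 < 48). Not satisfied.
Quorum: 11 present; quorum is 6. Satisfied.
Vote: the amendment to the Trust Instrument requires the unanimous vote of the trustees present (11). Unanimous means all 11, so 11 affirmative votes are needed; 11 voted in favor. Satisfied.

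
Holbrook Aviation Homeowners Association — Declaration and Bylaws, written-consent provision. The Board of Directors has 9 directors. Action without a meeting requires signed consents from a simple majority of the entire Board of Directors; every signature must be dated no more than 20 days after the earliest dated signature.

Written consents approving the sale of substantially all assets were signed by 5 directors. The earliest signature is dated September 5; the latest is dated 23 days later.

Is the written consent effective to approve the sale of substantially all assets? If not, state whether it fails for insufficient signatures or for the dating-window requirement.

Not effective — dating-window requirement not satisfied.

Signatures required: a simple majority of 9 — a majority of 9 is 5, so 5 needed; 5 signed. Sufficient.
Dating window: the latest signature is 23 days after the earliest; the limit is 20 days. Outside the window.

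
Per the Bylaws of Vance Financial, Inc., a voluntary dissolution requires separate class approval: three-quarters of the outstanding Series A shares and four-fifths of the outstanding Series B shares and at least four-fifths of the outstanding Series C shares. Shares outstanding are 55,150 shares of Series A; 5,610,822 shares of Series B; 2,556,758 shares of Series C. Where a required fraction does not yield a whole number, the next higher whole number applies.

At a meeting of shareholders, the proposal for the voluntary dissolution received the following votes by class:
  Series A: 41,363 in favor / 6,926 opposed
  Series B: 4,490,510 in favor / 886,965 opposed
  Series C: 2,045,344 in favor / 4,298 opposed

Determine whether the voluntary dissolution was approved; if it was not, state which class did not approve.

Not approved — the Series C shares did not give the required vote.

Series A: 3/4 of 55150 = 41362.50, rounded up to 41363; 41,363 required, 41,363 in favor — approved.
Series B: 4/5 of 5610822 = 4488657.60, rounded up to 4488658; 4,488,658 required, 4,490,510 in favor — approved.
Series C: 4/5 of 2556758 = 2045406.40, rounded up to 2045407; 2,045,407 required, 2,045,344 in favor — not approved.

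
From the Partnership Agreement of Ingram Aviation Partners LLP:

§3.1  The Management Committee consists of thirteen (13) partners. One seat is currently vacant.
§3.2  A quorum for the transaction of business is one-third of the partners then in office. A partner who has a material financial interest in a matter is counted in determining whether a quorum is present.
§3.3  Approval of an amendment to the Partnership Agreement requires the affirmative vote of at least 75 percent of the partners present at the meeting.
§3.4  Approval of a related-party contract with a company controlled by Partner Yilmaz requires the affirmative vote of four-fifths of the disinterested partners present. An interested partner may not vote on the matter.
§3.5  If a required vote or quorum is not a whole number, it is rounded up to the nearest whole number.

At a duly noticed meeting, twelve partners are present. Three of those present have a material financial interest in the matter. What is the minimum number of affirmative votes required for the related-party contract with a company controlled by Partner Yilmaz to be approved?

The related-party contract with a company controlled by Partner Yilmaz requires four-fifths of the disinterested partners present (12 − 3 = 9).
4/5 of 9 = 7.20, rounded up to 8.

8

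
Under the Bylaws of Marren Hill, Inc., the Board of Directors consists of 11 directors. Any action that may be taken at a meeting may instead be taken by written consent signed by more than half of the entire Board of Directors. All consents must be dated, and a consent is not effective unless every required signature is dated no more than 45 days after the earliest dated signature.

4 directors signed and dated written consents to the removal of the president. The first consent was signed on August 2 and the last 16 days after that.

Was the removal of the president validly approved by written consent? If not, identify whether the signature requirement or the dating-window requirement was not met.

Not effective — insufficient signatures.

Signatures required: more than half of 11 — a majority of 11 is 6, so 6 needed; 4 signed. Insufficient.
Dating window: the latest signature is 16 days after the earliest; the limit is 45 days. Within the window.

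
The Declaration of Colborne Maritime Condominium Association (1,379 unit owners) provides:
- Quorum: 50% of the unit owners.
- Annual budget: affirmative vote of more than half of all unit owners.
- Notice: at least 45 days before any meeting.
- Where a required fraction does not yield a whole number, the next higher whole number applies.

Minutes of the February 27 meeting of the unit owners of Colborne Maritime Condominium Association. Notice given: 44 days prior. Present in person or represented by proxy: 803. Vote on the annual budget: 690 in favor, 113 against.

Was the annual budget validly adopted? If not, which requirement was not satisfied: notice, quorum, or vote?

Notice: 44 days given; 45 required. Not satisfied.
Quorum: 50% of 1,379 = 689.50, rounded up to 690; 803 present. Satisfied.
Vote: requires a majority of all unit owners (1,379); a majority of 1379 is 690, so 690 needed; 690 in favor. Satisfied.

Invalid — notice requirement not satisfied.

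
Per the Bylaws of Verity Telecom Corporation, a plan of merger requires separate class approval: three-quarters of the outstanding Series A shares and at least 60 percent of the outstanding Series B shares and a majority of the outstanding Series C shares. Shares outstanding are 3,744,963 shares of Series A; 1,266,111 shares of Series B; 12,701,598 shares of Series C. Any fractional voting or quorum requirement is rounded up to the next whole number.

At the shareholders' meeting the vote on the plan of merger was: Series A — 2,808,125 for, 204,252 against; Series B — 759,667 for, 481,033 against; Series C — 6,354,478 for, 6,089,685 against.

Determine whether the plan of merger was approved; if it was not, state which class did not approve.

Not approved — the Series A shares did not give the required vote.

Series A: 3/4 of 3744963 = 2808722.25, rounded up to 2808723; 2,808,723 required, 2,808,125 in favor — not approved.
Series B: 3/5 of 1266111 = 759666.60, rounded up to 759667; 759,667 required, 759,667 in favor — approved.
Series C: a majority of 12701598 is 6350800; 6,350,800 required, 6,354,478 in favor — approved.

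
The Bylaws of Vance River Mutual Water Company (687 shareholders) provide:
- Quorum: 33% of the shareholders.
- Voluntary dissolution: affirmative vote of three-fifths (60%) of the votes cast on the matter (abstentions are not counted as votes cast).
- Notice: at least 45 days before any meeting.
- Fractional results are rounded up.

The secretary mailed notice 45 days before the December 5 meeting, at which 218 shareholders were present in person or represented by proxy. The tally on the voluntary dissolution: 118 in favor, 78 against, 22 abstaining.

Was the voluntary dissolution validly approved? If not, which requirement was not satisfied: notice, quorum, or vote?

Invalid — quorum requirement not satisfied.

Notice: 45 days given; 45 required. Satisfied.
Quorum: 33% of 687 = 226.71, rounded up to 227; 218 present. Not satisfied.
Vote: requires three-fifths of the votes cast (218 − 22 abstaining = 196); 3/5 of 196 = 117.60, rounded up to 118, so 118 needed; 118 in favor. Satisfied.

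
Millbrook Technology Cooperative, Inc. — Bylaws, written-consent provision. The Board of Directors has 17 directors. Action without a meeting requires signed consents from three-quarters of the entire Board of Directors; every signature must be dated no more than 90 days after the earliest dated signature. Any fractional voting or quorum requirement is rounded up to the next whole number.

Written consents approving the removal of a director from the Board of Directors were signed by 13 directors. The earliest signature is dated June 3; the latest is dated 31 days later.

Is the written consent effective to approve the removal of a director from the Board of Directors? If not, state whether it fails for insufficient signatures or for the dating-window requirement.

Effective — both the signature and dating-window requirements are satisfied.

Signatures required: three-quarters of 17 — 3/4 of 17 = 12.75, rounded up to 13, so 13 needed; 13 signed. Sufficient.
Dating window: the latest signature is 31 days after the earliest; the limit is 90 days. Within the window.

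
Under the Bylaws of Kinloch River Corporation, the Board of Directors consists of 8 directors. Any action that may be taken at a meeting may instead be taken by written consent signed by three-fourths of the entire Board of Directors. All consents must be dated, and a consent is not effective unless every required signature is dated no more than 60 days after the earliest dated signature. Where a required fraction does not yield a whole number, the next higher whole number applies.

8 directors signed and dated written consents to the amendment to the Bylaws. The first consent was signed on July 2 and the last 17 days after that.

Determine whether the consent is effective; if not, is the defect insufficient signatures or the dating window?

Signatures required: three-fourths of 8 — 3/4 of 8 = 6, so 6 needed; 8 signed. Sufficient.
Dating window: the latest signature is 17 days after the earliest; the limit is 60 days. Within the window.

Effective — both the signature and dating-window requirements are satisfied.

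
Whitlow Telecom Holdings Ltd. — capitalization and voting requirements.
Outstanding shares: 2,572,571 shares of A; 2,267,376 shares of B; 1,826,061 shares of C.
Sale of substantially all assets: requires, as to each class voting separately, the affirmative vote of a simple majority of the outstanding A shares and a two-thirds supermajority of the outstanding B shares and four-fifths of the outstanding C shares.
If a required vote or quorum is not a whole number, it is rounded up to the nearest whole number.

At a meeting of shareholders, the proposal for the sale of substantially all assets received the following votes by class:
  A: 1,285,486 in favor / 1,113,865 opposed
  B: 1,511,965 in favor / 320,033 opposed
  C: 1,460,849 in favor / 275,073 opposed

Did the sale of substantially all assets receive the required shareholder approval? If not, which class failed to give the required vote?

A: a majority of 2572571 is 1286286; 1,286,286 required, 1,285,486 in favor — not approved.
B: 2/3 of 2267376 = 1511584; 1,511,584 required, 1,511,965 in favor — approved.
C: 4/5 of 1826061 = 1460848.80, rounded up to 1460849; 1,460,849 required, 1,460,849 in favor — approved.

Not approved — the A shares did not give the required vote.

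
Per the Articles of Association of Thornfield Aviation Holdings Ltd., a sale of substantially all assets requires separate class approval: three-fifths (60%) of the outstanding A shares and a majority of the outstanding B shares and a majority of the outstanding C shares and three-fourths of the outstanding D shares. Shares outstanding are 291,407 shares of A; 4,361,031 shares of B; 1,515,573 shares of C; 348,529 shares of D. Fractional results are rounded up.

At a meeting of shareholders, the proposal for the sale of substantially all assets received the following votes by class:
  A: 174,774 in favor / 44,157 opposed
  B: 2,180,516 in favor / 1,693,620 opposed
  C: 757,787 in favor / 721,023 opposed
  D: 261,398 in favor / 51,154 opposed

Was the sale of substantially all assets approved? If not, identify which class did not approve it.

Not approved — the A shares did not give the required vote.

A: 3/5 of 291407 = 174844.20, rounded up to 174845; 174,845 required, 174,774 in favor — not approved.
B: a majority of 4361031 is 2180516; 2,180,516 required, 2,180,516 in favor — approved.
C: a majority of 1515573 is 757787; 757,787 required, 757,787 in favor — approved.
D: 3/4 of 348529 = 261396.75, rounded up to 261397; 261,397 required, 261,398 in favor — approved.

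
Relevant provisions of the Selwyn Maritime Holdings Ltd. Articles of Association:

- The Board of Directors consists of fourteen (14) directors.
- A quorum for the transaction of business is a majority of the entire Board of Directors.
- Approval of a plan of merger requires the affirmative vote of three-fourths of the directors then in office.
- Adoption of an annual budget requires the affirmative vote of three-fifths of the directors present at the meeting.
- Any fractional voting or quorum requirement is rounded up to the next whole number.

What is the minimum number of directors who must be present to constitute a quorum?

8

A majority of 14 is 8.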